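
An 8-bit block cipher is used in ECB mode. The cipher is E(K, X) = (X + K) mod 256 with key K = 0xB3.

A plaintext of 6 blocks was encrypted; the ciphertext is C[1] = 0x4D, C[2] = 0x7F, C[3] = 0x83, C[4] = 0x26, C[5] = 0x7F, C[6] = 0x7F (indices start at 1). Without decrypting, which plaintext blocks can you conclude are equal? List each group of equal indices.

ECB encrypts each block independently with the same key, so equal ciphertext blocks imply equal plaintext blocks.
C[2] = C[5] = C[6] = 0x7F, so P[2] = P[5] = P[6].

P[2] = P[5] = P[6]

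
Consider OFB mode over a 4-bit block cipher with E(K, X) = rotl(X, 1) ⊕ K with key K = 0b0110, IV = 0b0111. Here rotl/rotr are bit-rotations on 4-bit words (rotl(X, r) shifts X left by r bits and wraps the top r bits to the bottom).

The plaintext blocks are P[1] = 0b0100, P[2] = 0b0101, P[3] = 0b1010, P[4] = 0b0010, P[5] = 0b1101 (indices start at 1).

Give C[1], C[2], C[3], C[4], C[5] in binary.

OFB encryption: S_i = E(K, S_{i−1}) with S_{0} = IV; C_i = P_i ⊕ S_i.
C[1]: S = E(K, 0b0111) = 0b1000; 0b0100 ⊕ 0b1000 = 0b1100.
C[2]: S = E(K, 0b1000) = 0b0111; 0b0101 ⊕ 0b0111 = 0b0010.
C[3]: S = E(K, 0b0111) = 0b1000; 0b1010 ⊕ 0b1000 = 0b0010.
C[4]: S = E(K, 0b1000) = 0b0111; 0b0010 ⊕ 0b0111 = 0b0101.
C[5]: S = E(K, 0b0111) = 0b1000; 0b1101 ⊕ 0b1000 = 0b0101.

C[1] = 0b1100, C[2] = 0b0010, C[3] = 0b0010, C[4] = 0b0101, C[5] = 0b0101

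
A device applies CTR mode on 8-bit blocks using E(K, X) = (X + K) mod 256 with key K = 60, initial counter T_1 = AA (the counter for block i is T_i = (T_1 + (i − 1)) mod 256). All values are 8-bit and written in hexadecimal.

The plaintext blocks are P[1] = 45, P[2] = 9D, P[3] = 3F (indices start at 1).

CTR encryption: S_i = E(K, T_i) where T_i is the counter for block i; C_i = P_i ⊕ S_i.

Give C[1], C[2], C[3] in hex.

C[1]: T = AA, S = E(K, T) = 0A; 45 ⊕ 0A = 4F.
C[2]: T = AB, S = E(K, T) = 0B; 9D ⊕ 0B = 96.
C[3]: T = AC, S = E(K, T) = 0C; 3F ⊕ 0C = 33.

C[1] = 4F, C[2] = 96, C[3] = 33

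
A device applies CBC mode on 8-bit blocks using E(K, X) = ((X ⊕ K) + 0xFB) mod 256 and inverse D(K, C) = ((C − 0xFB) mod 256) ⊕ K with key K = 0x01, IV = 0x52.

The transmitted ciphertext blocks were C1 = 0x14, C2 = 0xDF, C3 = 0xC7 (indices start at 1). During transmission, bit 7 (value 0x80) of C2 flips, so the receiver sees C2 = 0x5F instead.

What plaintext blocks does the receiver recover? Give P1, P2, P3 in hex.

P1 = 0x4A, P2 = 0x71, P3 = 0x92

CBC decryption: P_i = D(K, C_i) ⊕ C_{i−1}, with C_{0} = IV.
Only C2 changed, to 0x5F. In CBC, a change in C_i garbles P_i and flips the same bit in P_{i+1}. Decrypting the received ciphertext:
P1: D(K, 0x14) = 0x18; 0x18 ⊕ 0x52 = 0x4A.
P2: D(K, 0x5F) = 0x65; 0x65 ⊕ 0x14 = 0x71.
P3: D(K, 0xC7) = 0xCD; 0xCD ⊕ 0x5F = 0x92.
Blocks that differ from the original plaintext: P2, P3.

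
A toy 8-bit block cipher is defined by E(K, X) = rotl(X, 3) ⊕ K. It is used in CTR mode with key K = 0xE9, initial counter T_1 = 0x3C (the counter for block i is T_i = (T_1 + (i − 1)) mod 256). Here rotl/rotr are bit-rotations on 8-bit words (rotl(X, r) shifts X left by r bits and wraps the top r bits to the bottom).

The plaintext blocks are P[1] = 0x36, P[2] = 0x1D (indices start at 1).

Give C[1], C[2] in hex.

CTR encryption: S_i = E(K, T_i) where T_i is the counter for block i; C_i = P_i ⊕ S_i.
C[1]: T = 0x3C, S = E(K, T) = 0x08; 0x36 ⊕ 0x08 = 0x3E.
C[2]: T = 0x3D, S = E(K, T) = 0x00; 0x1D ⊕ 0x00 = 0x1D.

C[1] = 0x3E, C[2] = 0x1D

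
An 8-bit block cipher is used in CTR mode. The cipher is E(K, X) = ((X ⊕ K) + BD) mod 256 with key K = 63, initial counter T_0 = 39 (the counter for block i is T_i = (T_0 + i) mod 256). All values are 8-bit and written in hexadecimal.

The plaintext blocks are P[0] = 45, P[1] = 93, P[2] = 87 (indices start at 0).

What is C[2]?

CTR encryption: S_i = E(K, T_i) where T_i is the counter for block i; C_i = P_i ⊕ S_i.
C[0]: T = 39, S = E(K, T) = 17; 45 ⊕ 17 = 52.
C[1]: T = 3A, S = E(K, T) = 16; 93 ⊕ 16 = 85.
C[2]: T = 3B, S = E(K, T) = 15; 87 ⊕ 15 = 92.

C[2] = 92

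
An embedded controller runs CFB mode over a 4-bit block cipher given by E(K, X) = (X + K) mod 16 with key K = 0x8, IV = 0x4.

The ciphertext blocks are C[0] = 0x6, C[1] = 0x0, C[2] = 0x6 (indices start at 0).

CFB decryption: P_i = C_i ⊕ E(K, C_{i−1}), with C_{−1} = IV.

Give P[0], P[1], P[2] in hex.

P[0]: E(K, 0x4) = 0xC; 0x6 ⊕ 0xC = 0xA.
P[1]: E(K, 0x6) = 0xE; 0x0 ⊕ 0xE = 0xE.
P[2]: E(K, 0x0) = 0x8; 0x6 ⊕ 0x8 = 0xE.

P[0] = 0xA, P[1] = 0xE, P[2] = 0xE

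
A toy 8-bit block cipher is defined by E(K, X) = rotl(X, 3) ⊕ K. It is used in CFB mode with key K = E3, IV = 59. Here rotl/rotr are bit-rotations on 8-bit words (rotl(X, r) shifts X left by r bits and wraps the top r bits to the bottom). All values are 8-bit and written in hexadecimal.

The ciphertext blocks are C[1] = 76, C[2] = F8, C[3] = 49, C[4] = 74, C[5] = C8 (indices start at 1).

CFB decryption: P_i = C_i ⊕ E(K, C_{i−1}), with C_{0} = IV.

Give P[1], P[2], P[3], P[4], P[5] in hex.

P[1]: E(K, 59) = 29; 76 ⊕ 29 = 5F.
P[2]: E(K, 76) = 50; F8 ⊕ 50 = A8.
P[3]: E(K, F8) = 24; 49 ⊕ 24 = 6D.
P[4]: E(K, 49) = A9; 74 ⊕ A9 = DD.
P[5]: E(K, 74) = 40; C8 ⊕ 40 = 88.

P[1] = 5F, P[2] = A8, P[3] = 6D, P[4] = DD, P[5] = 88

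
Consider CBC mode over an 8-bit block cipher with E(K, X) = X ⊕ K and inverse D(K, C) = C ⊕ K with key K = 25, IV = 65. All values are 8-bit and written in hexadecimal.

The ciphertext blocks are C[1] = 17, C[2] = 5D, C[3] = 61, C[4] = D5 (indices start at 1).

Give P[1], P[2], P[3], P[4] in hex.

P[1] = 57, P[2] = 6F, P[3] = 19, P[4] = 91

CBC decryption: P_i = D(K, C_i) ⊕ C_{i−1}, with C_{0} = IV.
P[1]: D(K, 17) = 32; 32 ⊕ 65 = 57.
P[2]: D(K, 5D) = 78; 78 ⊕ 17 = 6F.
P[3]: D(K, 61) = 44; 44 ⊕ 5D = 19.
P[4]: D(K, D5) = F0; F0 ⊕ 61 = 91.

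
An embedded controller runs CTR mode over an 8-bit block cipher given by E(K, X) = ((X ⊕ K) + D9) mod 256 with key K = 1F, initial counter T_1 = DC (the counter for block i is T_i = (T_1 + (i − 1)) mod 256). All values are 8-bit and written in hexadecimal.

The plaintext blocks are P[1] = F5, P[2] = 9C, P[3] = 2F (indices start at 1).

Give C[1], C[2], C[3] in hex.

C[1] = 69, C[2] = 07, C[3] = B5

CTR encryption: S_i = E(K, T_i) where T_i is the counter for block i; C_i = P_i ⊕ S_i.
C[1]: T = DC, S = E(K, T) = 9C; F5 ⊕ 9C = 69.
C[2]: T = DD, S = E(K, T) = 9B; 9C ⊕ 9B = 07.
C[3]: T = DE, S = E(K, T) = 9A; 2F ⊕ 9A = B5.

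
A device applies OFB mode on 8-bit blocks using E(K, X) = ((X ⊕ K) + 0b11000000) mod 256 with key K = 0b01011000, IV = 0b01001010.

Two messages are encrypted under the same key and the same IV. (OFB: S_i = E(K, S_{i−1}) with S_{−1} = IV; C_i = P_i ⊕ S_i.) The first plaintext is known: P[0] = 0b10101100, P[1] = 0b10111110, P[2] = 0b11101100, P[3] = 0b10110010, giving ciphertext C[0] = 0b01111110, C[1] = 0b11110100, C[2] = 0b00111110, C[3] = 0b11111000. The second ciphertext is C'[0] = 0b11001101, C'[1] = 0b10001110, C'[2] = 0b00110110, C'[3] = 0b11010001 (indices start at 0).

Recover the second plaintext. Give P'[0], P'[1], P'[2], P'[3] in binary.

P'[0] = 0b00011111, P'[1] = 0b11000100, P'[2] = 0b11100100, P'[3] = 0b10011011

In OFB with a reused IV, both messages share the same keystream S_i, so C_i ⊕ C'_i = P_i ⊕ P'_i and thus P'_i = P_i ⊕ C_i ⊕ C'_i.
P'[0]: 0b10101100 ⊕ 0b01111110 ⊕ 0b11001101 = 0b00011111.
P'[1]: 0b10111110 ⊕ 0b11110100 ⊕ 0b10001110 = 0b11000100.
P'[2]: 0b11101100 ⊕ 0b00111110 ⊕ 0b00110110 = 0b11100100.
P'[3]: 0b10110010 ⊕ 0b11111000 ⊕ 0b11010001 = 0b10011011.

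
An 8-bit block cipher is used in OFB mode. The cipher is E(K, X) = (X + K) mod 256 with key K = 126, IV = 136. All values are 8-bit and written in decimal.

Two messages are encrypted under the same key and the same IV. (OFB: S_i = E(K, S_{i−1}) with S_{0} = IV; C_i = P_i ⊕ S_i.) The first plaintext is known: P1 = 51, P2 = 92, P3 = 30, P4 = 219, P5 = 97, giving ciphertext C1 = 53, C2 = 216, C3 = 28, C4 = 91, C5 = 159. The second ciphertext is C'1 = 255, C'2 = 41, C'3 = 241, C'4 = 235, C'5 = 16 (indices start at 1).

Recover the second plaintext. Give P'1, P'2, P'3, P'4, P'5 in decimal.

In OFB with a reused IV, both messages share the same keystream S_i, so C_i ⊕ C'_i = P_i ⊕ P'_i and thus P'_i = P_i ⊕ C_i ⊕ C'_i.
P'1: 51 ⊕ 53 ⊕ 255 = 249.
P'2: 92 ⊕ 216 ⊕ 41 = 173.
P'3: 30 ⊕ 28 ⊕ 241 = 243.
P'4: 219 ⊕ 91 ⊕ 235 = 107.
P'5: 97 ⊕ 159 ⊕ 16 = 238.

P'1 = 249, P'2 = 173, P'3 = 243, P'4 = 107, P'5 = 238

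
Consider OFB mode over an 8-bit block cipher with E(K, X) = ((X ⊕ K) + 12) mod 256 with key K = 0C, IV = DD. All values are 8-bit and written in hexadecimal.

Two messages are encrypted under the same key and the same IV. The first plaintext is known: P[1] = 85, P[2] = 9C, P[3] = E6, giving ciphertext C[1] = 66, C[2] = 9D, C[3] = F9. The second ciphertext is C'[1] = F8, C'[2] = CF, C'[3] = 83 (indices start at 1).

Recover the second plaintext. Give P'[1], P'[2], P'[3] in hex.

In OFB with a reused IV, both messages share the same keystream S_i, so C_i ⊕ C'_i = P_i ⊕ P'_i and thus P'_i = P_i ⊕ C_i ⊕ C'_i.
P'[1]: 85 ⊕ 66 ⊕ F8 = 1B.
P'[2]: 9C ⊕ 9D ⊕ CF = CE.
P'[3]: E6 ⊕ F9 ⊕ 83 = 9C.

P'[1] = 1B, P'[2] = CE, P'[3] = 9C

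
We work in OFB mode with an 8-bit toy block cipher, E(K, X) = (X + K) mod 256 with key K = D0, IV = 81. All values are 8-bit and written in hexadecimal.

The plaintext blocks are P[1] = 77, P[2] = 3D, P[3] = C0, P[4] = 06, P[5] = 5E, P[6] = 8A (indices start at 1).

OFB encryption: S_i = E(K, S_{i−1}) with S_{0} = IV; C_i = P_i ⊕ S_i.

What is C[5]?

C[1]: S = E(K, 81) = 51; 77 ⊕ 51 = 26.
C[2]: S = E(K, 51) = 21; 3D ⊕ 21 = 1C.
C[3]: S = E(K, 21) = F1; C0 ⊕ F1 = 31.
C[4]: S = E(K, F1) = C1; 06 ⊕ C1 = C7.
C[5]: S = E(K, C1) = 91; 5E ⊕ 91 = CF.

C[5] = CF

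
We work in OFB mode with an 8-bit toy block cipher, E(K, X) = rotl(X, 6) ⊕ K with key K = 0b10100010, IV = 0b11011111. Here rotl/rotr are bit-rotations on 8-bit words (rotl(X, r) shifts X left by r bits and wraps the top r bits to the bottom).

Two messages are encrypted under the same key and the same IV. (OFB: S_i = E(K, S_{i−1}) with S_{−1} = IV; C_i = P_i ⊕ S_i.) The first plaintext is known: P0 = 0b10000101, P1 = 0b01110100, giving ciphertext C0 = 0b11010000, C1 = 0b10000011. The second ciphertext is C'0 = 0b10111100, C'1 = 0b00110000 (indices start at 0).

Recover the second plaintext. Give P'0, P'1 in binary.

In OFB with a reused IV, both messages share the same keystream S_i, so C_i ⊕ C'_i = P_i ⊕ P'_i and thus P'_i = P_i ⊕ C_i ⊕ C'_i.
P'0: 0b10000101 ⊕ 0b11010000 ⊕ 0b10111100 = 0b11101001.
P'1: 0b01110100 ⊕ 0b10000011 ⊕ 0b00110000 = 0b11000111.

P'0 = 0b11101001, P'1 = 0b11000111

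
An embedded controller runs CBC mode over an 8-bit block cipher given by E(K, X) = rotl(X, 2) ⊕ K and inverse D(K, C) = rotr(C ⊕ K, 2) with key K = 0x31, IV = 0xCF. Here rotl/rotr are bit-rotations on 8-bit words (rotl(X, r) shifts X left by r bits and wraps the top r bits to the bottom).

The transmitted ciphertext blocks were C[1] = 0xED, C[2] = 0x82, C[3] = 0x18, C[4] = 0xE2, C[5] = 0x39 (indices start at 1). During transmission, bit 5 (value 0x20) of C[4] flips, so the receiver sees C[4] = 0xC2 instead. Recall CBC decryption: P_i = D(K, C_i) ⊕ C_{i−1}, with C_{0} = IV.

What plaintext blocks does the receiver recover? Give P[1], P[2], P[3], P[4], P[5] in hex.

P[1] = 0xF8, P[2] = 0x01, P[3] = 0xC8, P[4] = 0xE4, P[5] = 0xC0

Only C[4] changed, to 0xC2. In CBC, a change in C_i garbles P_i and flips the same bit in P_{i+1}. Decrypting the received ciphertext:
P[1]: D(K, 0xED) = 0x37; 0x37 ⊕ 0xCF = 0xF8.
P[2]: D(K, 0x82) = 0xEC; 0xEC ⊕ 0xED = 0x01.
P[3]: D(K, 0x18) = 0x4A; 0x4A ⊕ 0x82 = 0xC8.
P[4]: D(K, 0xC2) = 0xFC; 0xFC ⊕ 0x18 = 0xE4.
P[5]: D(K, 0x39) = 0x02; 0x02 ⊕ 0xC2 = 0xC0.
Blocks that differ from the original plaintext: P[4], P[5].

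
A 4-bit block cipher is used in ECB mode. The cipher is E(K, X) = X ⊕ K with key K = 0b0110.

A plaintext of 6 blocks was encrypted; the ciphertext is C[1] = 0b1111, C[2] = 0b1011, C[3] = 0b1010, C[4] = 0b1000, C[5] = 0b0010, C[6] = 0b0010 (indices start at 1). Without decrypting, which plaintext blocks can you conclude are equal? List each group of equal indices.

P[5] = P[6]

ECB encrypts each block independently with the same key, so equal ciphertext blocks imply equal plaintext blocks.
C[5] = C[6] = 0b0010, so P[5] = P[6].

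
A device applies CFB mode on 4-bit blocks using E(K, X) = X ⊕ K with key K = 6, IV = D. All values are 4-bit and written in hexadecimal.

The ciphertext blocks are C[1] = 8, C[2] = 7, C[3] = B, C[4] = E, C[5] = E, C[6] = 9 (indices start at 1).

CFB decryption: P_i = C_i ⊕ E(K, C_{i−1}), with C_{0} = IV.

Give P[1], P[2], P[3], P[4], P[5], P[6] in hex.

P[1] = 3, P[2] = 9, P[3] = A, P[4] = 3, P[5] = 6, P[6] = 1

P[1]: E(K, D) = B; 8 ⊕ B = 3.
P[2]: E(K, 8) = E; 7 ⊕ E = 9.
P[3]: E(K, 7) = 1; B ⊕ 1 = A.
P[4]: E(K, B) = D; E ⊕ D = 3.
P[5]: E(K, E) = 8; E ⊕ 8 = 6.
P[6]: E(K, E) = 8; 9 ⊕ 8 = 1.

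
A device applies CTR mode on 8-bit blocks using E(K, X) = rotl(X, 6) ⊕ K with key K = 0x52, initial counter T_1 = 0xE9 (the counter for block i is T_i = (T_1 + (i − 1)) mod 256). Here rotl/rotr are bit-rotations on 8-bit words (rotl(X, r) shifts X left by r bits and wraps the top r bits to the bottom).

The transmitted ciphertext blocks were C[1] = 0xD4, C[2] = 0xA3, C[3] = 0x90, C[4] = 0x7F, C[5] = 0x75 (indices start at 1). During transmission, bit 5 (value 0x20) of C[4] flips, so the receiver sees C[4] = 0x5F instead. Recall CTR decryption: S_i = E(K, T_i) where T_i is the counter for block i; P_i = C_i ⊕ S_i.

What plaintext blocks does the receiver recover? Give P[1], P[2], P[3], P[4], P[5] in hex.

Only C[4] changed, to 0x5F. In CTR, a change in C_i flips the same bit in P_i only; the keystream is unaffected. Decrypting the received ciphertext:
P[1]: T = 0xE9, S = E(K, T) = 0x28; 0xD4 ⊕ 0x28 = 0xFC.
P[2]: T = 0xEA, S = E(K, T) = 0xE8; 0xA3 ⊕ 0xE8 = 0x4B.
P[3]: T = 0xEB, S = E(K, T) = 0xA8; 0x90 ⊕ 0xA8 = 0x38.
P[4]: T = 0xEC, S = E(K, T) = 0x69; 0x5F ⊕ 0x69 = 0x36.
P[5]: T = 0xED, S = E(K, T) = 0x29; 0x75 ⊕ 0x29 = 0x5C.
Blocks that differ from the original plaintext: P[4].

P[1] = 0xFC, P[2] = 0x4B, P[3] = 0x38, P[4] = 0x36, P[5] = 0x5C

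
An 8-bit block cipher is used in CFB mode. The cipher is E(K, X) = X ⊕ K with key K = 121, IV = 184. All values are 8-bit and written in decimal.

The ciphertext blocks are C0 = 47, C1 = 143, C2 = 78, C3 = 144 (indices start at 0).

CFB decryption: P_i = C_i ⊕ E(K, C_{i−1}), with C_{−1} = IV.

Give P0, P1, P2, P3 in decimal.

P0 = 238, P1 = 217, P2 = 184, P3 = 167

P0: E(K, 184) = 193; 47 ⊕ 193 = 238.
P1: E(K, 47) = 86; 143 ⊕ 86 = 217.
P2: E(K, 143) = 246; 78 ⊕ 246 = 184.
P3: E(K, 78) = 55; 144 ⊕ 55 = 167.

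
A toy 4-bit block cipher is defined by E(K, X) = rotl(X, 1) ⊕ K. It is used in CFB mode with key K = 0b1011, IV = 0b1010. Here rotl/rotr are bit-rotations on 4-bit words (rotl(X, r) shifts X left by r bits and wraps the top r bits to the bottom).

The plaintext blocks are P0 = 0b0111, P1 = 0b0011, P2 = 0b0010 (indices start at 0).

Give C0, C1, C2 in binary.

CFB encryption: C_i = P_i ⊕ E(K, C_{i−1}), with C_{−1} = IV.
C0: E(K, 0b1010) = 0b1110; 0b0111 ⊕ 0b1110 = 0b1001.
C1: E(K, 0b1001) = 0b1000; 0b0011 ⊕ 0b1000 = 0b1011.
C2: E(K, 0b1011) = 0b1100; 0b0010 ⊕ 0b1100 = 0b1110.

C0 = 0b1001, C1 = 0b1011, C2 = 0b1110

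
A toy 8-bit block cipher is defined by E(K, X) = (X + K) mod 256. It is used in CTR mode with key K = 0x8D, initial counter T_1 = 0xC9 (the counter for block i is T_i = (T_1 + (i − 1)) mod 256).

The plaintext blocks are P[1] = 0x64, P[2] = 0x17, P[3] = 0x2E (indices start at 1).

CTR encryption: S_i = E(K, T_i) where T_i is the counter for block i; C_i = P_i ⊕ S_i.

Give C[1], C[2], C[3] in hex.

C[1] = 0x32, C[2] = 0x40, C[3] = 0x76

C[1]: T = 0xC9, S = E(K, T) = 0x56; 0x64 ⊕ 0x56 = 0x32.
C[2]: T = 0xCA, S = E(K, T) = 0x57; 0x17 ⊕ 0x57 = 0x40.
C[3]: T = 0xCB, S = E(K, T) = 0x58; 0x2E ⊕ 0x58 = 0x76.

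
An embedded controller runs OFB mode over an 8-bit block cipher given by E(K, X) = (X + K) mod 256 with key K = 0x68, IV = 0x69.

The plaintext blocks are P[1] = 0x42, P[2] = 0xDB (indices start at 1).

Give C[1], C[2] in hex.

C[1] = 0x93, C[2] = 0xE2

OFB encryption: S_i = E(K, S_{i−1}) with S_{0} = IV; C_i = P_i ⊕ S_i.
C[1]: S = E(K, 0x69) = 0xD1; 0x42 ⊕ 0xD1 = 0x93.
C[2]: S = E(K, 0xD1) = 0x39; 0xDB ⊕ 0x39 = 0xE2.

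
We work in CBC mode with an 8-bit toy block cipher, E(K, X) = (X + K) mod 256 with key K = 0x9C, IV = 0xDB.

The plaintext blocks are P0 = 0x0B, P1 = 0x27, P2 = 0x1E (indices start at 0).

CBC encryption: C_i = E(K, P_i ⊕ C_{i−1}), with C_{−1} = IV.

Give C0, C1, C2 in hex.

C0: P0 ⊕ 0xDB = 0xD0; E(K, 0xD0) = 0x6C.
C1: P1 ⊕ 0x6C = 0x4B; E(K, 0x4B) = 0xE7.
C2: P2 ⊕ 0xE7 = 0xF9; E(K, 0xF9) = 0x95.

C0 = 0x6C, C1 = 0xE7, C2 = 0x95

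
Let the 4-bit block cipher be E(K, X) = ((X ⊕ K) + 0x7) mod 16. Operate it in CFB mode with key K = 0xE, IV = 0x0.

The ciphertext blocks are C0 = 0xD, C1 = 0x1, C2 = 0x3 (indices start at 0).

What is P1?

CFB decryption: P_i = C_i ⊕ E(K, C_{i−1}), with C_{−1} = IV.
P1: E(K, 0xD) = 0xA; 0x1 ⊕ 0xA = 0xB.

P1 = 0xB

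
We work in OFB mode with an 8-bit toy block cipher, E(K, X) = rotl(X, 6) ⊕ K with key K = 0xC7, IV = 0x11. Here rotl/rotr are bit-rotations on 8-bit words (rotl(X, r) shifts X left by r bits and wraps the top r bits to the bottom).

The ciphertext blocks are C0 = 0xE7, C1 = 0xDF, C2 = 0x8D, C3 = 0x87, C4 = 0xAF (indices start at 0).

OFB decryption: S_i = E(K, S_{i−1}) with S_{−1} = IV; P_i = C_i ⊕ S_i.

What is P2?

P2 = 0x83

P0: S = E(K, 0x11) = 0x83; 0xE7 ⊕ 0x83 = 0x64.
P1: S = E(K, 0x83) = 0x27; 0xDF ⊕ 0x27 = 0xF8.
P2: S = E(K, 0x27) = 0x0E; 0x8D ⊕ 0x0E = 0x83.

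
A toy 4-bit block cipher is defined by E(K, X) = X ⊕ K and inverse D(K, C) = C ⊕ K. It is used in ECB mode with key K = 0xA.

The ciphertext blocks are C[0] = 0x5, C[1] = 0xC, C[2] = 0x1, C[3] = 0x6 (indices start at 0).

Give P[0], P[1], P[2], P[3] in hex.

P[0] = 0xF, P[1] = 0x6, P[2] = 0xB, P[3] = 0xC

ECB decryption: P_i = D(K, C_i).
P[0]: D(K, 0x5) = 0xF.
P[1]: D(K, 0xC) = 0x6.
P[2]: D(K, 0x1) = 0xB.
P[3]: D(K, 0x6) = 0xC.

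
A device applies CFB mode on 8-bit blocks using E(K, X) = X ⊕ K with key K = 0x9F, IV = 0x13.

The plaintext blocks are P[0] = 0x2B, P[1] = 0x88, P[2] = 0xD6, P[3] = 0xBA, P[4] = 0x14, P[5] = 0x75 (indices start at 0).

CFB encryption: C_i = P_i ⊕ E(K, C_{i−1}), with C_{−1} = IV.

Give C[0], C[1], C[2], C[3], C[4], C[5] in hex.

C[0] = 0xA7, C[1] = 0xB0, C[2] = 0xF9, C[3] = 0xDC, C[4] = 0x57, C[5] = 0xBD

C[0]: E(K, 0x13) = 0x8C; 0x2B ⊕ 0x8C = 0xA7.
C[1]: E(K, 0xA7) = 0x38; 0x88 ⊕ 0x38 = 0xB0.
C[2]: E(K, 0xB0) = 0x2F; 0xD6 ⊕ 0x2F = 0xF9.
C[3]: E(K, 0xF9) = 0x66; 0xBA ⊕ 0x66 = 0xDC.
C[4]: E(K, 0xDC) = 0x43; 0x14 ⊕ 0x43 = 0x57.
C[5]: E(K, 0x57) = 0xC8; 0x75 ⊕ 0xC8 = 0xBD.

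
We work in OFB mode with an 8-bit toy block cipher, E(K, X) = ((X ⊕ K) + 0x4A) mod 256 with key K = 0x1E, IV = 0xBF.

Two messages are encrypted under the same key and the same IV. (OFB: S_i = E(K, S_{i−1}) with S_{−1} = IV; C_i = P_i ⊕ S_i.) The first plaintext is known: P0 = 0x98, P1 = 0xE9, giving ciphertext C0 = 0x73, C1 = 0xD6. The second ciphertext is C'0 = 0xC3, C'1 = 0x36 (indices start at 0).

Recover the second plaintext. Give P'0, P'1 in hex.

In OFB with a reused IV, both messages share the same keystream S_i, so C_i ⊕ C'_i = P_i ⊕ P'_i and thus P'_i = P_i ⊕ C_i ⊕ C'_i.
P'0: 0x98 ⊕ 0x73 ⊕ 0xC3 = 0x28.
P'1: 0xE9 ⊕ 0xD6 ⊕ 0x36 = 0x09.

P'0 = 0x28, P'1 = 0x09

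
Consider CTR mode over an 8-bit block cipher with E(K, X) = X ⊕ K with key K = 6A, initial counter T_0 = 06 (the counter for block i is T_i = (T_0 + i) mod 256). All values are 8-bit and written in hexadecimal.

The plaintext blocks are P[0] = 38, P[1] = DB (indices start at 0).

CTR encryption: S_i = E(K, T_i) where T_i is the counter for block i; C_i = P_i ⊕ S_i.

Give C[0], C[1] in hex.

C[0]: T = 06, S = E(K, T) = 6C; 38 ⊕ 6C = 54.
C[1]: T = 07, S = E(K, T) = 6D; DB ⊕ 6D = B6.

C[0] = 54, C[1] = B6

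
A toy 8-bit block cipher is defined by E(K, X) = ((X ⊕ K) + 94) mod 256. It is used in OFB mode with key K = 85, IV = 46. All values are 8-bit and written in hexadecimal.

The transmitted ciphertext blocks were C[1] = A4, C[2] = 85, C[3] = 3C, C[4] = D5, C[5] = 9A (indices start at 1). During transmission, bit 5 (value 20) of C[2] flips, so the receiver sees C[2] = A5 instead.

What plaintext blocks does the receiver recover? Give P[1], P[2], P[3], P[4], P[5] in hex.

OFB decryption: S_i = E(K, S_{i−1}) with S_{0} = IV; P_i = C_i ⊕ S_i.
Only C[2] changed, to A5. In OFB, a change in C_i flips the same bit in P_i only; the keystream is unaffected. Decrypting the received ciphertext:
P[1]: S = E(K, 46) = 57; A4 ⊕ 57 = F3.
P[2]: S = E(K, 57) = 66; A5 ⊕ 66 = C3.
P[3]: S = E(K, 66) = 77; 3C ⊕ 77 = 4B.
P[4]: S = E(K, 77) = 86; D5 ⊕ 86 = 53.
P[5]: S = E(K, 86) = 97; 9A ⊕ 97 = 0D.
Blocks that differ from the original plaintext: P[2].

P[1] = F3, P[2] = C3, P[3] = 4B, P[4] = 53, P[5] = 0D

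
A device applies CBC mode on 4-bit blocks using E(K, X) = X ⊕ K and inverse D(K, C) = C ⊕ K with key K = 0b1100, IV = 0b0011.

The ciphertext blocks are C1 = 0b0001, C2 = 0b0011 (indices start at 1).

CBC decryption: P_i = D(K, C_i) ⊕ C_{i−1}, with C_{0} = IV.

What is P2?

P2: D(K, 0b0011) = 0b1111; 0b1111 ⊕ 0b0001 = 0b1110.

P2 = 0b1110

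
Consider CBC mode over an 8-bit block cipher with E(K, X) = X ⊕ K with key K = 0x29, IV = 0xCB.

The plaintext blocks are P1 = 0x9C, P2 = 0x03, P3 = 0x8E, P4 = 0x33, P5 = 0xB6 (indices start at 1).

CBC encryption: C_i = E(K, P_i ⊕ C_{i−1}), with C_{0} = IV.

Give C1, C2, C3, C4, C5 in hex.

C1 = 0x7E, C2 = 0x54, C3 = 0xF3, C4 = 0xE9, C5 = 0x76

C1: P1 ⊕ 0xCB = 0x57; E(K, 0x57) = 0x7E.
C2: P2 ⊕ 0x7E = 0x7D; E(K, 0x7D) = 0x54.
C3: P3 ⊕ 0x54 = 0xDA; E(K, 0xDA) = 0xF3.
C4: P4 ⊕ 0xF3 = 0xC0; E(K, 0xC0) = 0xE9.
C5: P5 ⊕ 0xE9 = 0x5F; E(K, 0x5F) = 0x76.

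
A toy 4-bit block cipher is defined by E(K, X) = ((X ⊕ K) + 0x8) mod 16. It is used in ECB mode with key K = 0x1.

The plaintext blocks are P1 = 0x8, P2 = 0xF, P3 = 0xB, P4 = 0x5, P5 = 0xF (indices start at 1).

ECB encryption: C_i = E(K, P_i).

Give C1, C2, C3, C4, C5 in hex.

C1: E(K, 0x8) = 0x1.
C2: E(K, 0xF) = 0x6.
C3: E(K, 0xB) = 0x2.
C4: E(K, 0x5) = 0xC.
C5: E(K, 0xF) = 0x6.

C1 = 0x1, C2 = 0x6, C3 = 0x2, C4 = 0xC, C5 = 0x6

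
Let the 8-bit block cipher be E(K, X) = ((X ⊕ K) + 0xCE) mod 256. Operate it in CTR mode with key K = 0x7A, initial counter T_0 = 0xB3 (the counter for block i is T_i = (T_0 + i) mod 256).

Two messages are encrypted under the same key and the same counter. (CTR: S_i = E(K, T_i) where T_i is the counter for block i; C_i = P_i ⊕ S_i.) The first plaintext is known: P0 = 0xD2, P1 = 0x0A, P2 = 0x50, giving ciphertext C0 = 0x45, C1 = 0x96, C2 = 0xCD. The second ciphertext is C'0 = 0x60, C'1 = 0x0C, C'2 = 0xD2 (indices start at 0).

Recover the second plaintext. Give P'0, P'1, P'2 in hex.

P'0 = 0xF7, P'1 = 0x90, P'2 = 0x4F

In CTR with a reused counter, both messages share the same keystream S_i, so C_i ⊕ C'_i = P_i ⊕ P'_i and thus P'_i = P_i ⊕ C_i ⊕ C'_i.
P'0: 0xD2 ⊕ 0x45 ⊕ 0x60 = 0xF7.
P'1: 0x0A ⊕ 0x96 ⊕ 0x0C = 0x90.
P'2: 0x50 ⊕ 0xCD ⊕ 0xD2 = 0x4F.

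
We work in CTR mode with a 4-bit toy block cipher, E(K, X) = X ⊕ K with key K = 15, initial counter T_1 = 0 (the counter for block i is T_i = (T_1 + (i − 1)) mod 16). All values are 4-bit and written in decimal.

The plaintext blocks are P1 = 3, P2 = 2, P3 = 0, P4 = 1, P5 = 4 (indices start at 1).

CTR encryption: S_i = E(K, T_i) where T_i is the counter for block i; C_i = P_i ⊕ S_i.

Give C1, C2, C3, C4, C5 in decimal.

C1 = 12, C2 = 12, C3 = 13, C4 = 13, C5 = 15

C1: T = 0, S = E(K, T) = 15; 3 ⊕ 15 = 12.
C2: T = 1, S = E(K, T) = 14; 2 ⊕ 14 = 12.
C3: T = 2, S = E(K, T) = 13; 0 ⊕ 13 = 13.
C4: T = 3, S = E(K, T) = 12; 1 ⊕ 12 = 13.
C5: T = 4, S = E(K, T) = 11; 4 ⊕ 11 = 15.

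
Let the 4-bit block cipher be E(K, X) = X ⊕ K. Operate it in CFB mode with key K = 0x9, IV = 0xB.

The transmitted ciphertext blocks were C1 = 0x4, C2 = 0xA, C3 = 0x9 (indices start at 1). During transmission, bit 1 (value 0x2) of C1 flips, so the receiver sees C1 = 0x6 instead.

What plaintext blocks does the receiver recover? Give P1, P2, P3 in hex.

CFB decryption: P_i = C_i ⊕ E(K, C_{i−1}), with C_{0} = IV.
Only C1 changed, to 0x6. In CFB, a change in C_i flips the same bit in P_i and garbles P_{i+1}. Decrypting the received ciphertext:
P1: E(K, 0xB) = 0x2; 0x6 ⊕ 0x2 = 0x4.
P2: E(K, 0x6) = 0xF; 0xA ⊕ 0xF = 0x5.
P3: E(K, 0xA) = 0x3; 0x9 ⊕ 0x3 = 0xA.
Blocks that differ from the original plaintext: P1, P2.

P1 = 0x4, P2 = 0x5, P3 = 0xA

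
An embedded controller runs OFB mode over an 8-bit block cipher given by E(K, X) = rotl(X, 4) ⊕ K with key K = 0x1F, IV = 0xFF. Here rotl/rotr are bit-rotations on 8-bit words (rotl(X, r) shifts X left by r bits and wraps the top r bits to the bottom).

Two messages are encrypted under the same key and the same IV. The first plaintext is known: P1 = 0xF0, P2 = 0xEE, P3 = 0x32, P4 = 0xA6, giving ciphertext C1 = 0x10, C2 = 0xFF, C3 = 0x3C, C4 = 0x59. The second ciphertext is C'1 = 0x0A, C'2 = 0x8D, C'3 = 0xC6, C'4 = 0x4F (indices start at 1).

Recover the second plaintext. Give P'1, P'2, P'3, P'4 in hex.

P'1 = 0xEA, P'2 = 0x9C, P'3 = 0xC8, P'4 = 0xB0

In OFB with a reused IV, both messages share the same keystream S_i, so C_i ⊕ C'_i = P_i ⊕ P'_i and thus P'_i = P_i ⊕ C_i ⊕ C'_i.
P'1: 0xF0 ⊕ 0x10 ⊕ 0x0A = 0xEA.
P'2: 0xEE ⊕ 0xFF ⊕ 0x8D = 0x9C.
P'3: 0x32 ⊕ 0x3C ⊕ 0xC6 = 0xC8.
P'4: 0xA6 ⊕ 0x59 ⊕ 0x4F = 0xB0.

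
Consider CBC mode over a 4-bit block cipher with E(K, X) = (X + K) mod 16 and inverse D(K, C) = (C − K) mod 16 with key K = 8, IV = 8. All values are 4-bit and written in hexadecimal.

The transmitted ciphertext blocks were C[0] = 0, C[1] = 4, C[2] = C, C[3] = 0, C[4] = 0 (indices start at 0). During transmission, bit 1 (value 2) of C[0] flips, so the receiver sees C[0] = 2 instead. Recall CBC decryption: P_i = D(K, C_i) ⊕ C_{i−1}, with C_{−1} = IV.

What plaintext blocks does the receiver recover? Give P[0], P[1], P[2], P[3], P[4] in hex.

Only C[0] changed, to 2. In CBC, a change in C_i garbles P_i and flips the same bit in P_{i+1}. Decrypting the received ciphertext:
P[0]: D(K, 2) = A; A ⊕ 8 = 2.
P[1]: D(K, 4) = C; C ⊕ 2 = E.
P[2]: D(K, C) = 4; 4 ⊕ 4 = 0.
P[3]: D(K, 0) = 8; 8 ⊕ C = 4.
P[4]: D(K, 0) = 8; 8 ⊕ 0 = 8.
Blocks that differ from the original plaintext: P[0], P[1].

P[0] = 2, P[1] = E, P[2] = 0, P[3] = 4, P[4] = 8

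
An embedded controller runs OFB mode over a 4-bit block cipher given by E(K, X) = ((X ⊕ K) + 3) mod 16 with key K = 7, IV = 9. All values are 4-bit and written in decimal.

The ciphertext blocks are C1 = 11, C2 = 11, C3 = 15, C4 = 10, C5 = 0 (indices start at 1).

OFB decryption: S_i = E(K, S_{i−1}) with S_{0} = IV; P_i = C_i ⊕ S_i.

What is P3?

P3 = 14

P1: S = E(K, 9) = 1; 11 ⊕ 1 = 10.
P2: S = E(K, 1) = 9; 11 ⊕ 9 = 2.
P3: S = E(K, 9) = 1; 15 ⊕ 1 = 14.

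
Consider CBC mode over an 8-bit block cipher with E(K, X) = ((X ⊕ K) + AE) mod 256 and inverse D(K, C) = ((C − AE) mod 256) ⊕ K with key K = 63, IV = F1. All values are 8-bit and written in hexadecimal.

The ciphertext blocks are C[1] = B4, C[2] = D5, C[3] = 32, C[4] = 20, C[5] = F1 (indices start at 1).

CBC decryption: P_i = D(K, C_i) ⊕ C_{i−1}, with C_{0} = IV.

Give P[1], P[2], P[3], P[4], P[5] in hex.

P[1] = 94, P[2] = F0, P[3] = 32, P[4] = 23, P[5] = 00

P[1]: D(K, B4) = 65; 65 ⊕ F1 = 94.
P[2]: D(K, D5) = 44; 44 ⊕ B4 = F0.
P[3]: D(K, 32) = E7; E7 ⊕ D5 = 32.
P[4]: D(K, 20) = 11; 11 ⊕ 32 = 23.
P[5]: D(K, F1) = 20; 20 ⊕ 20 = 00.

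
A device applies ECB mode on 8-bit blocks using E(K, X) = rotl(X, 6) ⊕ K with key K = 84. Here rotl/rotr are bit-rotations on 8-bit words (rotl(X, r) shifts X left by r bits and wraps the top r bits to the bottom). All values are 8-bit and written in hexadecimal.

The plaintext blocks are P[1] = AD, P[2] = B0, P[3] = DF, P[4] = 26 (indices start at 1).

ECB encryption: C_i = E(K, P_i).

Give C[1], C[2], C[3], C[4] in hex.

C[1]: E(K, AD) = EF.
C[2]: E(K, B0) = A8.
C[3]: E(K, DF) = 73.
C[4]: E(K, 26) = 0D.

C[1] = EF, C[2] = A8, C[3] = 73, C[4] = 0D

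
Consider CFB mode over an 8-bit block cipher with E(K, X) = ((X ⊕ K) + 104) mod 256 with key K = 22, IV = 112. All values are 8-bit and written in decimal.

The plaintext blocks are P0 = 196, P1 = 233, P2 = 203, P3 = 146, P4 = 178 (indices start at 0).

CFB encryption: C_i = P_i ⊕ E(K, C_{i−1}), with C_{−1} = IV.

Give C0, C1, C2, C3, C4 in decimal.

C0: E(K, 112) = 206; 196 ⊕ 206 = 10.
C1: E(K, 10) = 132; 233 ⊕ 132 = 109.
C2: E(K, 109) = 227; 203 ⊕ 227 = 40.
C3: E(K, 40) = 166; 146 ⊕ 166 = 52.
C4: E(K, 52) = 138; 178 ⊕ 138 = 56.

C0 = 10, C1 = 109, C2 = 40, C3 = 52, C4 = 56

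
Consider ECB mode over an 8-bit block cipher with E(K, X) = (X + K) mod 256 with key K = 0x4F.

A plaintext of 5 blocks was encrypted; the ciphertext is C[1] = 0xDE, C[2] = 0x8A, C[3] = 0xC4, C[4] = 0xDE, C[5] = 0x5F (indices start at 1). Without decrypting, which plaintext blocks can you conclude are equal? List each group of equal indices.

ECB encrypts each block independently with the same key, so equal ciphertext blocks imply equal plaintext blocks.
C[1] = C[4] = 0xDE, so P[1] = P[4].

P[1] = P[4]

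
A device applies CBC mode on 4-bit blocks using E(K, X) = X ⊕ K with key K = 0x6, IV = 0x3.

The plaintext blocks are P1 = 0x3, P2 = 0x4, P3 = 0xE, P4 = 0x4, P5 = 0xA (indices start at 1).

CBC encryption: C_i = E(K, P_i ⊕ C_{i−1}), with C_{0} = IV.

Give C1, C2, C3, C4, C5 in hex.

C1: P1 ⊕ 0x3 = 0x0; E(K, 0x0) = 0x6.
C2: P2 ⊕ 0x6 = 0x2; E(K, 0x2) = 0x4.
C3: P3 ⊕ 0x4 = 0xA; E(K, 0xA) = 0xC.
C4: P4 ⊕ 0xC = 0x8; E(K, 0x8) = 0xE.
C5: P5 ⊕ 0xE = 0x4; E(K, 0x4) = 0x2.

C1 = 0x6, C2 = 0x4, C3 = 0xC, C4 = 0xE, C5 = 0x2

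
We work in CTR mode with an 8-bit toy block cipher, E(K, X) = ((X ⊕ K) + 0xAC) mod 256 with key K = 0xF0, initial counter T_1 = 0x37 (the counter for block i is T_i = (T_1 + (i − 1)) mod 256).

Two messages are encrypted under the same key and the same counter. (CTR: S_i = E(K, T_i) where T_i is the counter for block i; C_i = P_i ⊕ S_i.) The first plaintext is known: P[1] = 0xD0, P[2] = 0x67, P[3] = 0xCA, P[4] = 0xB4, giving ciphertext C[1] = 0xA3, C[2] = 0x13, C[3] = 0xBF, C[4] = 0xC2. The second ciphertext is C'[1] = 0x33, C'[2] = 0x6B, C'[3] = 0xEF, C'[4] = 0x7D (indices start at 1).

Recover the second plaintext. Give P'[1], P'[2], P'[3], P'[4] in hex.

P'[1] = 0x40, P'[2] = 0x1F, P'[3] = 0x9A, P'[4] = 0x0B

In CTR with a reused counter, both messages share the same keystream S_i, so C_i ⊕ C'_i = P_i ⊕ P'_i and thus P'_i = P_i ⊕ C_i ⊕ C'_i.
P'[1]: 0xD0 ⊕ 0xA3 ⊕ 0x33 = 0x40.
P'[2]: 0x67 ⊕ 0x13 ⊕ 0x6B = 0x1F.
P'[3]: 0xCA ⊕ 0xBF ⊕ 0xEF = 0x9A.
P'[4]: 0xB4 ⊕ 0xC2 ⊕ 0x7D = 0x0B.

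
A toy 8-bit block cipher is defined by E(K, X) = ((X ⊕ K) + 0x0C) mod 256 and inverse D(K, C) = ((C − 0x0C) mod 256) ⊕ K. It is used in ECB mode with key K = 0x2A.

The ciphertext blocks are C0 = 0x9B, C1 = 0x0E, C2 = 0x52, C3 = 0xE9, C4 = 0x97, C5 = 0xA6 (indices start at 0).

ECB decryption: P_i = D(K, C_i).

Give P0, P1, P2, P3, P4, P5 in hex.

P0: D(K, 0x9B) = 0xA5.
P1: D(K, 0x0E) = 0x28.
P2: D(K, 0x52) = 0x6C.
P3: D(K, 0xE9) = 0xF7.
P4: D(K, 0x97) = 0xA1.
P5: D(K, 0xA6) = 0xB0.

P0 = 0xA5, P1 = 0x28, P2 = 0x6C, P3 = 0xF7, P4 = 0xA1, P5 = 0xB0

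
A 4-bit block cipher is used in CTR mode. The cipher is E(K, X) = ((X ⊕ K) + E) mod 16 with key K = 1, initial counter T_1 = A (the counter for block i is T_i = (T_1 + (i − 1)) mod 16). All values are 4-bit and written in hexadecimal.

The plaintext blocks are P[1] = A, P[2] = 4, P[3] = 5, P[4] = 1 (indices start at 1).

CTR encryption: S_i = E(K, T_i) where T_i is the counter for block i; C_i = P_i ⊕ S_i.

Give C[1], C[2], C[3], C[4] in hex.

C[1] = 3, C[2] = C, C[3] = E, C[4] = B

C[1]: T = A, S = E(K, T) = 9; A ⊕ 9 = 3.
C[2]: T = B, S = E(K, T) = 8; 4 ⊕ 8 = C.
C[3]: T = C, S = E(K, T) = B; 5 ⊕ B = E.
C[4]: T = D, S = E(K, T) = A; 1 ⊕ A = B.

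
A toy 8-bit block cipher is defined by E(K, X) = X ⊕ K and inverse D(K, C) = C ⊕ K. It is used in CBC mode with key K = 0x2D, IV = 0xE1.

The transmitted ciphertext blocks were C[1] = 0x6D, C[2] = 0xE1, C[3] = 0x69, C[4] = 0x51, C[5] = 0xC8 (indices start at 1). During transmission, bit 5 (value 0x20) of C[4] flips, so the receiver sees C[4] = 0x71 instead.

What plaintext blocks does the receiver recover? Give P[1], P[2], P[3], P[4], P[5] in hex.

P[1] = 0xA1, P[2] = 0xA1, P[3] = 0xA5, P[4] = 0x35, P[5] = 0x94

CBC decryption: P_i = D(K, C_i) ⊕ C_{i−1}, with C_{0} = IV.
Only C[4] changed, to 0x71. In CBC, a change in C_i garbles P_i and flips the same bit in P_{i+1}. Decrypting the received ciphertext:
P[1]: D(K, 0x6D) = 0x40; 0x40 ⊕ 0xE1 = 0xA1.
P[2]: D(K, 0xE1) = 0xCC; 0xCC ⊕ 0x6D = 0xA1.
P[3]: D(K, 0x69) = 0x44; 0x44 ⊕ 0xE1 = 0xA5.
P[4]: D(K, 0x71) = 0x5C; 0x5C ⊕ 0x69 = 0x35.
P[5]: D(K, 0xC8) = 0xE5; 0xE5 ⊕ 0x71 = 0x94.
Blocks that differ from the original plaintext: P[4], P[5].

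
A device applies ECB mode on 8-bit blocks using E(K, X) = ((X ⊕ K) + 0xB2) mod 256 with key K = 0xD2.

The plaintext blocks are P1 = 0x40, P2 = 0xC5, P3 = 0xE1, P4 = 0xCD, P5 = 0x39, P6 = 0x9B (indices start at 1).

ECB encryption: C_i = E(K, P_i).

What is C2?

C2 = 0xC9

C2: E(K, 0xC5) = 0xC9.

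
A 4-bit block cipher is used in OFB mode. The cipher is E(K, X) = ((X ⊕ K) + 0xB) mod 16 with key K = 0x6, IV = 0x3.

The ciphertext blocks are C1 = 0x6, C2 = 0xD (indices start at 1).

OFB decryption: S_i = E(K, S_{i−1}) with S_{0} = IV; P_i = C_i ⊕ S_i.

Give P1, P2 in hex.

P1 = 0x6, P2 = 0xC

P1: S = E(K, 0x3) = 0x0; 0x6 ⊕ 0x0 = 0x6.
P2: S = E(K, 0x0) = 0x1; 0xD ⊕ 0x1 = 0xC.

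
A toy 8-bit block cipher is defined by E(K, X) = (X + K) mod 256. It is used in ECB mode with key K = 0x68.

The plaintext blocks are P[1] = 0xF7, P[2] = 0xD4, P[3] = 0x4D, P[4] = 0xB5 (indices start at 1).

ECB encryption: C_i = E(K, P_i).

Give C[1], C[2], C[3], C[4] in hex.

C[1]: E(K, 0xF7) = 0x5F.
C[2]: E(K, 0xD4) = 0x3C.
C[3]: E(K, 0x4D) = 0xB5.
C[4]: E(K, 0xB5) = 0x1D.

C[1] = 0x5F, C[2] = 0x3C, C[3] = 0xB5, C[4] = 0x1D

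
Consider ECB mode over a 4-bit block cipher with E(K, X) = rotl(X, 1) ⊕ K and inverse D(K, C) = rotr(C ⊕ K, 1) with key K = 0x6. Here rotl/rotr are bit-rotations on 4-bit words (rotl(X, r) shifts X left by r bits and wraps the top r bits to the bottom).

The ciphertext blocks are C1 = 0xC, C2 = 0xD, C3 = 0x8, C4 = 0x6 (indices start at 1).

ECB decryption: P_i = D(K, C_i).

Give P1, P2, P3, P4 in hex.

P1 = 0x5, P2 = 0xD, P3 = 0x7, P4 = 0x0

P1: D(K, 0xC) = 0x5.
P2: D(K, 0xD) = 0xD.
P3: D(K, 0x8) = 0x7.
P4: D(K, 0x6) = 0x0.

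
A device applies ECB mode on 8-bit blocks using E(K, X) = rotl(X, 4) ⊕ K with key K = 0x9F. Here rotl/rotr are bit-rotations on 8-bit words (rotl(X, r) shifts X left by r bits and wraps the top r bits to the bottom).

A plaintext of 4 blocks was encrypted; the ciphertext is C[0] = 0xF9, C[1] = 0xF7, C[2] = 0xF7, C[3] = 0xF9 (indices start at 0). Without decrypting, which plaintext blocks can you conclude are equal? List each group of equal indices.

ECB encrypts each block independently with the same key, so equal ciphertext blocks imply equal plaintext blocks.
C[0] = C[3] = 0xF9, so P[0] = P[3].
C[1] = C[2] = 0xF7, so P[1] = P[2].

P[0] = P[3]; P[1] = P[2]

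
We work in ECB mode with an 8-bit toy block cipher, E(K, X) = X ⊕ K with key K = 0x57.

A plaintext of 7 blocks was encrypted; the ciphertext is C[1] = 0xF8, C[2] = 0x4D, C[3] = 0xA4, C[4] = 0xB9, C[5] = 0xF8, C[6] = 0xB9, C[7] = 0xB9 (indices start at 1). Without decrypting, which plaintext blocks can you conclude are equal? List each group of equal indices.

P[1] = P[5]; P[4] = P[6] = P[7]

ECB encrypts each block independently with the same key, so equal ciphertext blocks imply equal plaintext blocks.
C[1] = C[5] = 0xF8, so P[1] = P[5].
C[4] = C[6] = C[7] = 0xB9, so P[4] = P[6] = P[7].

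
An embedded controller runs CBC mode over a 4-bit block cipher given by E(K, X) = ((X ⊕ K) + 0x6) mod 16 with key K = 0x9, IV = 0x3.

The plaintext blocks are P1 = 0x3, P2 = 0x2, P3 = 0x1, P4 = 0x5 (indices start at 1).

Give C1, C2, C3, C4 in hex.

C1 = 0xF, C2 = 0xA, C3 = 0x8, C4 = 0xA

CBC encryption: C_i = E(K, P_i ⊕ C_{i−1}), with C_{0} = IV.
C1: P1 ⊕ 0x3 = 0x0; E(K, 0x0) = 0xF.
C2: P2 ⊕ 0xF = 0xD; E(K, 0xD) = 0xA.
C3: P3 ⊕ 0xA = 0xB; E(K, 0xB) = 0x8.
C4: P4 ⊕ 0x8 = 0xD; E(K, 0xD) = 0xA.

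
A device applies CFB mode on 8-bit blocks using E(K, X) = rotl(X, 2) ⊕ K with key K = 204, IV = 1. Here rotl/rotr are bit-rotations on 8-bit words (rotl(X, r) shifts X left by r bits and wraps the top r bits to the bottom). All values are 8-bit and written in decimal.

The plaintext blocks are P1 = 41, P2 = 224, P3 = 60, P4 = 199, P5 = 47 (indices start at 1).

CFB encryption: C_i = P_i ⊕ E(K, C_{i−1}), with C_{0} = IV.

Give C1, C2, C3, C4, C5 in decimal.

C1: E(K, 1) = 200; 41 ⊕ 200 = 225.
C2: E(K, 225) = 75; 224 ⊕ 75 = 171.
C3: E(K, 171) = 98; 60 ⊕ 98 = 94.
C4: E(K, 94) = 181; 199 ⊕ 181 = 114.
C5: E(K, 114) = 5; 47 ⊕ 5 = 42.

C1 = 225, C2 = 171, C3 = 94, C4 = 114, C5 = 42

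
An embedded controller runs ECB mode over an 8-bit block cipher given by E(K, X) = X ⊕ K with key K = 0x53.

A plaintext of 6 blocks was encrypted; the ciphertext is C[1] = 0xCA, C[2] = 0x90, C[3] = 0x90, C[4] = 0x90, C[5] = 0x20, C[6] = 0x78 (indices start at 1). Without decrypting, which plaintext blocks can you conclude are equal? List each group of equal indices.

P[2] = P[3] = P[4]

ECB encrypts each block independently with the same key, so equal ciphertext blocks imply equal plaintext blocks.
C[2] = C[3] = C[4] = 0x90, so P[2] = P[3] = P[4].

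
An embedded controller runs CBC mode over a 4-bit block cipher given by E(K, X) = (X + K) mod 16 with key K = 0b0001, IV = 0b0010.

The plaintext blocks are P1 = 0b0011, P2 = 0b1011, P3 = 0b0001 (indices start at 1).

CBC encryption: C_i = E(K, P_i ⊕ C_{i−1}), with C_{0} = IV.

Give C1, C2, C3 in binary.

C1 = 0b0010, C2 = 0b1010, C3 = 0b1100

C1: P1 ⊕ 0b0010 = 0b0001; E(K, 0b0001) = 0b0010.
C2: P2 ⊕ 0b0010 = 0b1001; E(K, 0b1001) = 0b1010.
C3: P3 ⊕ 0b1010 = 0b1011; E(K, 0b1011) = 0b1100.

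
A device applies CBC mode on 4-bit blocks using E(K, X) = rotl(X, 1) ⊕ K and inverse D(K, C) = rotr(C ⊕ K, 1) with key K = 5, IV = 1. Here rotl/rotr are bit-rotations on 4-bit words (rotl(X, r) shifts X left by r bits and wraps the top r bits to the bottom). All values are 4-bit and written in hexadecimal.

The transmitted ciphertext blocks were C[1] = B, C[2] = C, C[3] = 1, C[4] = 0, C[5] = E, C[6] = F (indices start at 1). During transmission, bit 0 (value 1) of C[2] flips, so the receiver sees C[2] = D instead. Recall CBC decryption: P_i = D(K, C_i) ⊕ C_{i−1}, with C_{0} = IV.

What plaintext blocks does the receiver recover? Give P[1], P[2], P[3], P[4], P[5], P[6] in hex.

Only C[2] changed, to D. In CBC, a change in C_i garbles P_i and flips the same bit in P_{i+1}. Decrypting the received ciphertext:
P[1]: D(K, B) = 7; 7 ⊕ 1 = 6.
P[2]: D(K, D) = 4; 4 ⊕ B = F.
P[3]: D(K, 1) = 2; 2 ⊕ D = F.
P[4]: D(K, 0) = A; A ⊕ 1 = B.
P[5]: D(K, E) = D; D ⊕ 0 = D.
P[6]: D(K, F) = 5; 5 ⊕ E = B.
Blocks that differ from the original plaintext: P[2], P[3].

P[1] = 6, P[2] = F, P[3] = F, P[4] = B, P[5] = D, P[6] = B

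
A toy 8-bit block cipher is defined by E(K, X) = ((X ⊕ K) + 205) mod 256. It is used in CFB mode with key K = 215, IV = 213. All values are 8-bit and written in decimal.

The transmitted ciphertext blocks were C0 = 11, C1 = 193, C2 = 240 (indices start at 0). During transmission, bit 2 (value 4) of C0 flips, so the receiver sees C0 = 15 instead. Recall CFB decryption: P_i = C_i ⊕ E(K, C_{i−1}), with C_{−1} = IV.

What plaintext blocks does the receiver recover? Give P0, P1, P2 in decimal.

P0 = 192, P1 = 100, P2 = 19

Only C0 changed, to 15. In CFB, a change in C_i flips the same bit in P_i and garbles P_{i+1}. Decrypting the received ciphertext:
P0: E(K, 213) = 207; 15 ⊕ 207 = 192.
P1: E(K, 15) = 165; 193 ⊕ 165 = 100.
P2: E(K, 193) = 227; 240 ⊕ 227 = 19.
Blocks that differ from the original plaintext: P0, P1.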